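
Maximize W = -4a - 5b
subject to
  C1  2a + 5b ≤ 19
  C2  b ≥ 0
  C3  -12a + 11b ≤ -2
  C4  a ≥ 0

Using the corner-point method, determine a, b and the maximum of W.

Corner points and W = -4a - 5b:
  (19/2, 0) → W = -38
  (219/82, 112/41) → W = -998/41
  (1/6, 0) → W = -2/3

At the optimal vertex, b = 0 and -12a + 11b = -2.
Solving simultaneously gives a = 1/6, b = 0.

a = 1/6, b = 0, maximum W = -2/3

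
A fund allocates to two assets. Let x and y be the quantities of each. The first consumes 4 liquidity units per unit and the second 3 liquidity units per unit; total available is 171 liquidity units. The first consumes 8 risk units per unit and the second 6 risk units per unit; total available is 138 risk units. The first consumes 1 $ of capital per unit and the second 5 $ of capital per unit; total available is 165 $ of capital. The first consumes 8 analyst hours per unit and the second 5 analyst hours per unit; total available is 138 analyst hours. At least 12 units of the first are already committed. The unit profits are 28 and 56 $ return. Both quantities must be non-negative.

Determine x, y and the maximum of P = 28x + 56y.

x = 12, y = 7, maximum P = 728

Vertices and P = 28x + 56y:
  (69/4, 0) → P = 483
  (12, 0) → P = 336
  (12, 7) → P = 728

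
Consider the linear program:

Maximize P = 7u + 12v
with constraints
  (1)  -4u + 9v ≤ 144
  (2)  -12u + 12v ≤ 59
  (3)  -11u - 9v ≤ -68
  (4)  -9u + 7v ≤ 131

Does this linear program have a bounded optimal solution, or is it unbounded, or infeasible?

From the feasible point (399/20, 373/15), moving in the direction (9, 4) keeps every constraint satisfied while P increases without bound.

unbounded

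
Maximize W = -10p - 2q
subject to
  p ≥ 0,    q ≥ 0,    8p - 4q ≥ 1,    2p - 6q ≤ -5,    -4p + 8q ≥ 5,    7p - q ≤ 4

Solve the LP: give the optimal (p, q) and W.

Feasible corners and W = -10p - 2q:
  (13/20, 21/20) → W = -43/5
  (3/4, 5/4) → W = -10
  (29/40, 43/40) → W = -47/5

The binding constraints are 8p - 4q = 1 and 2p - 6q = -5.
Solving simultaneously gives p = 13/20, q = 21/20.

p = 13/20, q = 21/20, maximum W = -43/5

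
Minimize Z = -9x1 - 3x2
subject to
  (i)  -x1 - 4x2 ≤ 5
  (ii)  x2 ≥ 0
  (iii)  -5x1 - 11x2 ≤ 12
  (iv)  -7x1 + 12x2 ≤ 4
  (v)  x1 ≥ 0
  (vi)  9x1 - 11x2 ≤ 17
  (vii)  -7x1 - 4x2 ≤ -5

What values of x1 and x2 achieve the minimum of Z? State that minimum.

x1 = 8, x2 = 5, minimum Z = -87

Feasible corners and Z = -9x1 - 3x2:
  (17/9, 0) → Z = -17
  (5/7, 0) → Z = -45/7
  (8, 5) → Z = -87
  (11/28, 9/16) → Z = -585/112

The binding constraints are -7x1 + 12x2 = 4 and 9x1 - 11x2 = 17.
Solving simultaneously gives x1 = 8, x2 = 5.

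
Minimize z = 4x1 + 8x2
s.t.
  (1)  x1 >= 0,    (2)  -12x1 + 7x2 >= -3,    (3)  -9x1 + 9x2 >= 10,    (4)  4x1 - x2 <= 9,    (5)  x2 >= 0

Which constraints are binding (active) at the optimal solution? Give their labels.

Feasible corners and z = 4x1 + 8x2:
  (0, 10/9) → z = 80/9
  (97/45, 49/15) → z = 1564/45
  (15/4, 6) → z = 63
The feasible region is unbounded (it extends along (0, 1), (1, 4)), but z strictly increases along every unbounded feasible direction, so there is no improving ray and the minimum is attained at a vertex.

The minimum is at (0, 10/9). Substituting into each constraint, equality holds for (1) and (3); the remaining constraints have slack.

(1) and (3)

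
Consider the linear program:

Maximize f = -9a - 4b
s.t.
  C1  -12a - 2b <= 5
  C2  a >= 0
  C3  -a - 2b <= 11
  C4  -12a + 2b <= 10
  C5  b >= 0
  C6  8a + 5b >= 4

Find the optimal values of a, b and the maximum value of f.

a = 0, b = 4/5, maximum f = -16/5

Corner points and f = -9a - 4b:
  (0, 5) → f = -20
  (0, 4/5) → f = -16/5
  (1/2, 0) → f = -9/2
The feasible region is unbounded (it extends along (1, 6), (1, 0)), but f strictly decreases along every unbounded feasible direction, so there is no improving ray and the maximum is attained at a vertex.

The optimum lies where a = 0 and 8a + 5b = 4.
Solving simultaneously gives a = 0, b = 4/5.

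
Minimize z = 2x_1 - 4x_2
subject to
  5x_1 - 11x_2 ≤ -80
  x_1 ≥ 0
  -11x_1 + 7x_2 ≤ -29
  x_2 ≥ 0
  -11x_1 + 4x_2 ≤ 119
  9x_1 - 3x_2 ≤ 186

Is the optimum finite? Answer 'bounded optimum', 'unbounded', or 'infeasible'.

bounded optimum

Vertices and z = 2x_1 - 4x_2:
  (879/86, 1025/86) → z = -1171/43
  (381/14, 275/14) → z = -169/7
  (81/2, 119/2) → z = -157
The feasible region has finitely many vertices and no improving ray; the minimum is -157 at (81/2, 119/2).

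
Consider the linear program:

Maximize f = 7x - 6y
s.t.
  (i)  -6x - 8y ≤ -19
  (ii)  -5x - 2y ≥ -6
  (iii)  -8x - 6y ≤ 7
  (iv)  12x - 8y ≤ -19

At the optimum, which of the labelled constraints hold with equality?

(i) and (iv)

Corner points and f = 7x - 6y:
  (-85/14, 97/14) → f = -1177/14
  (0, 19/8) → f = -57/4
  (5/32, 167/64) → f = -233/16
The feasible region is unbounded (it extends along (-3, 4), (-2, 5)), but f strictly decreases along every unbounded feasible direction, so there is no improving ray and the maximum is attained at a vertex.

The maximum is at (0, 19/8). Substituting into each constraint, equality holds for (i) and (iv); the remaining constraints have slack.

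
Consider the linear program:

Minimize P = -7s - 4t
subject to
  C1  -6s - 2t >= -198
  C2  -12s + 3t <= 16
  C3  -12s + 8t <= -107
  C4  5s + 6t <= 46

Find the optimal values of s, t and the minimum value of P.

s = 548/13, t = -357/13, minimum P = -2408/13

The feasible region is unbounded (it extends along (-1, -4), (1, -3)), but P strictly increases along every unbounded feasible direction, so there is no improving ray and the minimum is attained at a vertex.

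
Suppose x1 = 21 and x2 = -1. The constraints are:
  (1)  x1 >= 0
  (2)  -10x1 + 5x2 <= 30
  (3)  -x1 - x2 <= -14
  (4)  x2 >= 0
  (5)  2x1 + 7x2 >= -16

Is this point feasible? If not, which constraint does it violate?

not feasible — violates (4)

Constraint (4): x2 = -1, which is not ≥ 0. All other constraints are satisfied.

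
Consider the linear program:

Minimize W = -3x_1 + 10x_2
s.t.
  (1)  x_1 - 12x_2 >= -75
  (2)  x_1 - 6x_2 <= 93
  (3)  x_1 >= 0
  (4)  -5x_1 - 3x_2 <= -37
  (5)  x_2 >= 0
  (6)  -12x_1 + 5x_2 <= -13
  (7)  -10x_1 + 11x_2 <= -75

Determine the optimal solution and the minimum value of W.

Extreme points and W = -3x_1 + 10x_2:
  (261, 28) → W = -503
  (1725/109, 825/109) → W = 3075/109
  (93, 0) → W = -279
  (15/2, 0) → W = -45/2

x_1 = 261, x_2 = 28, minimum W = -503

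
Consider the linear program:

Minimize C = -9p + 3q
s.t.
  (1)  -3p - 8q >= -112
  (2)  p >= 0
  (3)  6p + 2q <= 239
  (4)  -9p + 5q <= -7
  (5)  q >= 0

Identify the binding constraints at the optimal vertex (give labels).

Feasible corners and C = -9p + 3q:
  (616/87, 329/29) → C = -861/29
  (112/3, 0) → C = -336
  (7/9, 0) → C = -7

The minimum is at (112/3, 0). Substituting into each constraint, equality holds for (1) and (5); the remaining constraints have slack.

(1) and (5)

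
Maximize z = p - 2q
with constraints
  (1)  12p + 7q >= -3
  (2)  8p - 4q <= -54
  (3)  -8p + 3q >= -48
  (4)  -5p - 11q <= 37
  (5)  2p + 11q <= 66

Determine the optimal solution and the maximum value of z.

Feasible corners and z = p - 2q:
  (-15/4, 6) → z = -63/4
  (-495/118, 399/59) → z = -2091/118
  (-55/16, 53/8) → z = -267/16

The binding constraints are 12p + 7q = -3 and 8p - 4q = -54.
Solving simultaneously gives p = -15/4, q = 6.

p = -15/4, q = 6, maximum z = -63/4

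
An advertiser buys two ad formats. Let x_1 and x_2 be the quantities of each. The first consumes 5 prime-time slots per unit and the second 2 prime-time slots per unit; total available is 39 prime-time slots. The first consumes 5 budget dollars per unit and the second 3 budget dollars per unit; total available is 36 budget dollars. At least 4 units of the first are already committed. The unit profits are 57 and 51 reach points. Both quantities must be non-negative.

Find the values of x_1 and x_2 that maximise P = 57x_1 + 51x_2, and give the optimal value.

x_1 = 4, x_2 = 16/3, maximum P = 500

Vertices and P = 57x_1 + 51x_2:
  (36/5, 0) → P = 2052/5
  (4, 0) → P = 228
  (4, 16/3) → P = 500

The binding constraints are 5x_1 + 3x_2 = 36 and x_1 = 4.
Solving simultaneously gives x_1 = 4, x_2 = 16/3.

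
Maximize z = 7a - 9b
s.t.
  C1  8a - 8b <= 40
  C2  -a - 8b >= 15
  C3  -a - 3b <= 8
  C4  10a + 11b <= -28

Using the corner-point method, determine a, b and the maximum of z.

Feasible corners and z = 7a - 9b:
  (-19/5, -7/5) → z = -14
  (-59/69, -122/69) → z = 685/69
  (4/19, -52/19) → z = 496/19

a = 4/19, b = -52/19, maximum z = 496/19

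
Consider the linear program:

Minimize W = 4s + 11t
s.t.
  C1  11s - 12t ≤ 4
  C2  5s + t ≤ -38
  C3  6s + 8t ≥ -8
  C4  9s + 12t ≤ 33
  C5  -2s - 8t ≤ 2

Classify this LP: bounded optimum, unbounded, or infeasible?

Extreme points and W = 4s + 11t:
  (-148/17, 94/17) → W = 26
  (-163/17, 169/17) → W = 71
The feasible region has finitely many vertices and no improving ray; the minimum is 26 at (-148/17, 94/17).

bounded optimum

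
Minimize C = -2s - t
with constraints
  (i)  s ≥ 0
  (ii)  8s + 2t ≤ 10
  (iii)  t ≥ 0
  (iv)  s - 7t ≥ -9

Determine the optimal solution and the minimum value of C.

s = 26/29, t = 41/29, minimum C = -93/29

Extreme points and C = -2s - t:
  (0, 0) → C = 0
  (0, 9/7) → C = -9/7
  (5/4, 0) → C = -5/2
  (26/29, 41/29) → C = -93/29

The optimum lies where 8s + 2t = 10 and s - 7t = -9.
Solving simultaneously gives s = 26/29, t = 41/29.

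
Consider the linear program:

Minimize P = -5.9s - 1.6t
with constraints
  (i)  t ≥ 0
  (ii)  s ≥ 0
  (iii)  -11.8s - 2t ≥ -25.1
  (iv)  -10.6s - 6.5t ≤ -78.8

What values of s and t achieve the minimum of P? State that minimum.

Corner points and P = -5.9s - 1.6t:
  (0, 251/20) → P = -502/25
  (0, 788/65) → P = -6304/325
  (1/10, 299/25) → P = -9863/500

The binding constraints are s = 0 and -11.8s - 2t = -25.1.
Solving simultaneously gives s = 0, t = 251/20.

s = 0, t = 12.55, minimum P = -20.08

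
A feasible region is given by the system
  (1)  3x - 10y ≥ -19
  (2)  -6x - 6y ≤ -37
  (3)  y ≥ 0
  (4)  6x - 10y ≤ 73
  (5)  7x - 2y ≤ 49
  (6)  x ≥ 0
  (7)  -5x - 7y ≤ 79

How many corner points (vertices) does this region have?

The feasible vertices (each the meet of two boundaries and inside every other half-plane) are:
  (128/39, 75/26)
  (33/4, 35/8)
  (37/6, 0)
  (7, 0)

4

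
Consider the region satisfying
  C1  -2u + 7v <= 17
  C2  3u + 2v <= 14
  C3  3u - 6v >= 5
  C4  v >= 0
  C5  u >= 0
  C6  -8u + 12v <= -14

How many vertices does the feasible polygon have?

4

Pairwise boundary intersections that survive every other constraint:
  (47/12, 9/8)
  (14/3, 0)
  (2, 1/6)
  (7/4, 0)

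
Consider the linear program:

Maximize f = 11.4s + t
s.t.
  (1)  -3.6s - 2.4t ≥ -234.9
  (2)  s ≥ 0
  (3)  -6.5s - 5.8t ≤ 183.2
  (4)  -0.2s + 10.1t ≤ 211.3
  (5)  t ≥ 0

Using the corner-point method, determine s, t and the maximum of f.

Extreme points and f = 11.4s + t:
  (62179/1228, 13461/614) → f = 3678813/6140
  (261/4, 0) → f = 14877/20
  (0, 2113/101) → f = 2113/101
  (0, 0) → f = 0

At the optimal vertex, -3.6s - 2.4t = -234.9 and t = 0.
Solving simultaneously gives s = 261/4, t = 0.

s = 65.25, t = 0, maximum f = 743.85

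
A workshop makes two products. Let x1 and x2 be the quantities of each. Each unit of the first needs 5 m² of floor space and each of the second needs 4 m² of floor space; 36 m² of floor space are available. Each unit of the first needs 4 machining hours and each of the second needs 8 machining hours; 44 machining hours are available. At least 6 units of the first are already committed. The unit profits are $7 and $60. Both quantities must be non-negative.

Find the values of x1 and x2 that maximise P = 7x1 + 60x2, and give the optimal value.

x1 = 6, x2 = 3/2, maximum P = 132

Extreme points and P = 7x1 + 60x2:
  (36/5, 0) → P = 252/5
  (6, 0) → P = 42
  (6, 3/2) → P = 132

The optimum lies where 5x1 + 4x2 = 36 and x1 = 6.
Solving simultaneously gives x1 = 6, x2 = 3/2.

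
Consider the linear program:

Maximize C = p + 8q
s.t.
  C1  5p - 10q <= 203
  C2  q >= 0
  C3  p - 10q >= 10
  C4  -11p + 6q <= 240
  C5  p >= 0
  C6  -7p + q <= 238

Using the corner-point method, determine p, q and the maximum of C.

p = 193/4, q = 153/40, maximum C = 1577/20

Vertices and C = p + 8q:
  (203/5, 0) → C = 203/5
  (193/4, 153/40) → C = 1577/20
  (10, 0) → C = 10

The binding constraints are 5p - 10q = 203 and p - 10q = 10.
Solving simultaneously gives p = 193/4, q = 153/40.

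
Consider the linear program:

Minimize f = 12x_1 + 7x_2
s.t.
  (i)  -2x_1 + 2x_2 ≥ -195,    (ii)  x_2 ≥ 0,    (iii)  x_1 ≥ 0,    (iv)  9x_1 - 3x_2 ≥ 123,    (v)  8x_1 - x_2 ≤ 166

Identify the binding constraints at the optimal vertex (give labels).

Feasible corners and f = 12x_1 + 7x_2:
  (41/3, 0) → f = 164
  (83/4, 0) → f = 249
  (25, 34) → f = 538

The minimum is at (41/3, 0). Substituting into each constraint, equality holds for (ii) and (iv); the remaining constraints have slack.

(ii) and (iv)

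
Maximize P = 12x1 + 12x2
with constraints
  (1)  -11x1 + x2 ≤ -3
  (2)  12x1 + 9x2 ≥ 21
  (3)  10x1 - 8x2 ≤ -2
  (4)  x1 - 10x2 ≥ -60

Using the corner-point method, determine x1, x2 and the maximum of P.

Extreme points and P = 12x1 + 12x2:
  (16/37, 65/37) → P = 972/37
  (90/109, 663/109) → P = 9036/109
  (25/31, 39/31) → P = 768/31
  (5, 13/2) → P = 138

x1 = 5, x2 = 13/2, maximum P = 138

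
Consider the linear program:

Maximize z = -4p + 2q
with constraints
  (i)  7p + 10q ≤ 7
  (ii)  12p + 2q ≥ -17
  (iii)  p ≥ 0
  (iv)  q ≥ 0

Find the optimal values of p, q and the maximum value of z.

Feasible corners and z = -4p + 2q:
  (0, 7/10) → z = 7/5
  (1, 0) → z = -4
  (0, 0) → z = 0

At the optimal vertex, 7p + 10q = 7 and p = 0.
Solving simultaneously gives p = 0, q = 7/10.

p = 0, q = 7/10, maximum z = 7/5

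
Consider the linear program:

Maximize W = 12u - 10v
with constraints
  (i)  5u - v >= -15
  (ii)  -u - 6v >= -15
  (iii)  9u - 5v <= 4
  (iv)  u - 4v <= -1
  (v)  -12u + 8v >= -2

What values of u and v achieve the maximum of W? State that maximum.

u = 2/5, v = 7/20, maximum W = 13/10

Feasible corners and W = 12u - 10v:
  (-75/31, 90/31) → W = -1800/31
  (-59/19, -10/19) → W = -32
  (33/20, 89/40) → W = -49/20
  (2/5, 7/20) → W = 13/10

The optimum lies where u - 4v = -1 and -12u + 8v = -2.
Solving simultaneously gives u = 2/5, v = 7/20.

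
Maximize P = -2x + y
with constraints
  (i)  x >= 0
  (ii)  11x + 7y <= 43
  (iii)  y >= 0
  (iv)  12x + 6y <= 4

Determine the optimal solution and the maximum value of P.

x = 0, y = 2/3, maximum P = 2/3

Vertices and P = -2x + y:
  (0, 0) → P = 0
  (0, 2/3) → P = 2/3
  (1/3, 0) → P = -2/3

At the optimal vertex, x = 0 and 12x + 6y = 4.
Solving simultaneously gives x = 0, y = 2/3.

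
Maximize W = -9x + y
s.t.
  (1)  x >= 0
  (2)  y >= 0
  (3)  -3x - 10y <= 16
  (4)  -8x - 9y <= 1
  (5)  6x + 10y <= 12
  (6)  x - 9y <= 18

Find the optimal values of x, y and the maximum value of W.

Vertices and W = -9x + y:
  (0, 0) → W = 0
  (0, 6/5) → W = 6/5
  (2, 0) → W = -18

x = 0, y = 6/5, maximum W = 6/5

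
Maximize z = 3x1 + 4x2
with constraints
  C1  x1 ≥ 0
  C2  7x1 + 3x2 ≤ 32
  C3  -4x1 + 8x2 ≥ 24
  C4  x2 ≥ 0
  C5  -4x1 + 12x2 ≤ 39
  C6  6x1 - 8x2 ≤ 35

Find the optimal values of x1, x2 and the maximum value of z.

Feasible corners and z = 3x1 + 4x2:
  (0, 3) → z = 12
  (0, 13/4) → z = 13
  (3/2, 15/4) → z = 39/2

At the optimal vertex, -4x1 + 8x2 = 24 and -4x1 + 12x2 = 39.
Solving simultaneously gives x1 = 3/2, x2 = 15/4.

x1 = 3/2, x2 = 15/4, maximum z = 39/2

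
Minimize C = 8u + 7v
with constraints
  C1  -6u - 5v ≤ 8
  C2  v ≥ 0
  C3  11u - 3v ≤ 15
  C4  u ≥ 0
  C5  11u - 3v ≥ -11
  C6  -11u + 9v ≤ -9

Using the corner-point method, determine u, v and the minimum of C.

Corner points and C = 8u + 7v:
  (15/11, 0) → C = 120/11
  (9/11, 0) → C = 72/11
  (18/11, 1) → C = 221/11

u = 9/11, v = 0, minimum C = 72/11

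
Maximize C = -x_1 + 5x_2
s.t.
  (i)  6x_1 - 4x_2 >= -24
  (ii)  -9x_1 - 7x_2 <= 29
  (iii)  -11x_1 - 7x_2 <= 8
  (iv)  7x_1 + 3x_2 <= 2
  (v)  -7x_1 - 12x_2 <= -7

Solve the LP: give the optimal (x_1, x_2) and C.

x_1 = -32/23, x_2 = 90/23, maximum C = 482/23

At the optimal vertex, 6x_1 - 4x_2 = -24 and 7x_1 + 3x_2 = 2.
Solving simultaneously gives x_1 = -32/23, x_2 = 90/23.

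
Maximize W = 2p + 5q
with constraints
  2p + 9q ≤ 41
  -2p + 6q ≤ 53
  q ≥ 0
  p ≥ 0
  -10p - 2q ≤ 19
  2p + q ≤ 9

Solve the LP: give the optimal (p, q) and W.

p = 5/2, q = 4, maximum W = 25

Extreme points and W = 2p + 5q:
  (0, 41/9) → W = 205/9
  (5/2, 4) → W = 25
  (0, 0) → W = 0
  (9/2, 0) → W = 9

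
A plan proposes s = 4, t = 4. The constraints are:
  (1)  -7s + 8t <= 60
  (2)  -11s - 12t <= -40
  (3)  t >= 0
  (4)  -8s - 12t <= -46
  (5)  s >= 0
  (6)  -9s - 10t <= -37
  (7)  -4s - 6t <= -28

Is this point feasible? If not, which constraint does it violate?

feasible

(1): 4 ≤ 60 ✓
(2): -92 ≤ -40 ✓
(3): 4 ≥ 0 ✓
(4): -80 ≤ -46 ✓
(5): 4 ≥ 0 ✓
(6): -76 ≤ -37 ✓
(7): -40 ≤ -28 ✓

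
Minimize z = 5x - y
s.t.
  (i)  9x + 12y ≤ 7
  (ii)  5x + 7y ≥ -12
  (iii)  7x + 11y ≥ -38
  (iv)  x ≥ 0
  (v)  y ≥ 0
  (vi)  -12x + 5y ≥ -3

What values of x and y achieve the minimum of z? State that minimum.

x = 0, y = 7/12, minimum z = -7/12

The optimum lies where 9x + 12y = 7 and x = 0.
Solving simultaneously gives x = 0, y = 7/12.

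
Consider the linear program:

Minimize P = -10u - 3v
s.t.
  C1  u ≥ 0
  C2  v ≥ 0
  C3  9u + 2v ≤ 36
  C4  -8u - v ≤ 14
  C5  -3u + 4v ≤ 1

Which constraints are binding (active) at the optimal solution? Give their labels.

C3 and C5

Corner points and P = -10u - 3v:
  (0, 0) → P = 0
  (0, 1/4) → P = -3/4
  (4, 0) → P = -40
  (71/21, 39/14) → P = -253/6

The minimum is at (71/21, 39/14). Substituting into each constraint, equality holds for C3 and C5; the remaining constraints have slack.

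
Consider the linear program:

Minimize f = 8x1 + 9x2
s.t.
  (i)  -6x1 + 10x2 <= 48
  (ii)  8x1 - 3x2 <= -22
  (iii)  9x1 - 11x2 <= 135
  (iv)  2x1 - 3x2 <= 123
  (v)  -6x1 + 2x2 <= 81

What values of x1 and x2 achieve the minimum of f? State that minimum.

Corner points and f = 8x1 + 9x2:
  (-38/31, 126/31) → f = 830/31
  (-119/8, -33/8) → f = -1249/8
  (-647/61, -1278/61) → f = -16678/61
  (-387/16, -513/16) → f = -7713/16

x1 = -387/16, x2 = -513/16, minimum f = -7713/16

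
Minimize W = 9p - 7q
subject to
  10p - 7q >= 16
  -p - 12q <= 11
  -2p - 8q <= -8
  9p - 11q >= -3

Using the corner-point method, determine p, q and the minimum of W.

p = 197/47, q = 174/47, minimum W = 555/47

Corner points and W = 9p - 7q:
  (92/47, 24/47) → W = 660/47
  (197/47, 174/47) → W = 555/47
  (23/2, -15/8) → W = 933/8
The feasible region is unbounded (it extends along (11, 9), (12, -1)), but W strictly increases along every unbounded feasible direction, so there is no improving ray and the minimum is attained at a vertex.

At the optimal vertex, 10p - 7q = 16 and 9p - 11q = -3.
Solving simultaneously gives p = 197/47, q = 174/47.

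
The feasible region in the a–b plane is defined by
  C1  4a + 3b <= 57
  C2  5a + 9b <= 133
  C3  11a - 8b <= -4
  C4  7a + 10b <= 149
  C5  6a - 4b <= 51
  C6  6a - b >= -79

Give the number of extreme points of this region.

Of the 15 pairwise boundary intersections, those satisfying every inequality are:
  (444/65, 643/65)
  (123/19, 197/19)
  (11/13, 186/13)
  (-578/59, 1193/59)
  (-628/37, -845/37)

5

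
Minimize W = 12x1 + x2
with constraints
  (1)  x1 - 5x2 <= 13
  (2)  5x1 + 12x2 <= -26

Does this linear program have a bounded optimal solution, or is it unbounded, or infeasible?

unbounded

From the feasible point (26/37, -91/37), moving in the direction (-5, -1) keeps every constraint satisfied while W decreases without bound.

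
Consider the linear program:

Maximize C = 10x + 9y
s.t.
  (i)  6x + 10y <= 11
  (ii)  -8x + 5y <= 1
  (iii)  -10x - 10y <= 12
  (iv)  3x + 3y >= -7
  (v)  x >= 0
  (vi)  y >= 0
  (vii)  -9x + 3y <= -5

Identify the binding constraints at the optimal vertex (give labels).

Vertices and C = 10x + 9y:
  (11/6, 0) → C = 55/3
  (83/108, 23/36) → C = 1451/108
  (5/9, 0) → C = 50/9

The maximum is at (11/6, 0). Substituting into each constraint, equality holds for (i) and (vi); the remaining constraints have slack.

(i) and (vi)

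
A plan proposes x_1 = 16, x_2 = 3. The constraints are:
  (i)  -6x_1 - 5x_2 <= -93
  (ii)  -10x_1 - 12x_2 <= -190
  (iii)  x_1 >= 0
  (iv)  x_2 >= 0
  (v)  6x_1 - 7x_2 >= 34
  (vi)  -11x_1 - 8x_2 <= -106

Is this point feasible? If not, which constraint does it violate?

feasible

(i): -111 ≤ -93 ✓
(ii): -196 ≤ -190 ✓
(iii): 16 ≥ 0 ✓
(iv): 3 ≥ 0 ✓
(v): 75 ≥ 34 ✓
(vi): -200 ≤ -106 ✓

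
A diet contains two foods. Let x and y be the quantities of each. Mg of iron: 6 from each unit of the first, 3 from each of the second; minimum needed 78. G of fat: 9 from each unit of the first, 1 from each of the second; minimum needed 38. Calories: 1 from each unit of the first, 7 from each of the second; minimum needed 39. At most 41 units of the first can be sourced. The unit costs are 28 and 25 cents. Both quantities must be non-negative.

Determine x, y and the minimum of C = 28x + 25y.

x = 11, y = 4, minimum C = 408

Feasible corners and C = 28x + 25y:
  (0, 38) → C = 950
  (39, 0) → C = 1092
  (41, 0) → C = 1148
  (12/7, 158/7) → C = 4286/7
  (11, 4) → C = 408
The feasible region is unbounded (it extends along (0, 1)), but C strictly increases along every unbounded feasible direction, so there is no improving ray and the minimum is attained at a vertex.

The binding constraints are 6x + 3y = 78 and x + 7y = 39.
Solving simultaneously gives x = 11, y = 4.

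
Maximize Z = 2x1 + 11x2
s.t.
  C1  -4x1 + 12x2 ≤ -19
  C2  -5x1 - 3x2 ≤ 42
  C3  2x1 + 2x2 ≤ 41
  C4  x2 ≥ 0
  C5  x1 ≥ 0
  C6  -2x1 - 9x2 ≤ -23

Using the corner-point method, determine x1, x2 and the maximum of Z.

Extreme points and Z = 2x1 + 11x2:
  (265/16, 63/16) → Z = 1223/16
  (149/20, 9/10) → Z = 124/5
  (41/2, 0) → Z = 41
  (23/2, 0) → Z = 23

The optimum lies where -4x1 + 12x2 = -19 and 2x1 + 2x2 = 41.
Solving simultaneously gives x1 = 265/16, x2 = 63/16.

x1 = 265/16, x2 = 63/16, maximum Z = 1223/16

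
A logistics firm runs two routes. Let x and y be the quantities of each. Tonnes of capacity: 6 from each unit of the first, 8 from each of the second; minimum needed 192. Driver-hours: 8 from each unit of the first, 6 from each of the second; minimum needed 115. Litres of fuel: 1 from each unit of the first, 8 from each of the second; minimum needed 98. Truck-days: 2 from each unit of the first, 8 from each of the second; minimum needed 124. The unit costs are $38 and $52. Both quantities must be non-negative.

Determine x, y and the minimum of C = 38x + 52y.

Feasible corners and C = 38x + 52y:
  (0, 24) → C = 1248
  (98, 0) → C = 3724
  (17, 45/4) → C = 1231
  (26, 9) → C = 1456
The feasible region is unbounded (it extends along (0, 1), (1, 0)), but C strictly increases along every unbounded feasible direction, so there is no improving ray and the minimum is attained at a vertex.

x = 17, y = 45/4, minimum C = 1231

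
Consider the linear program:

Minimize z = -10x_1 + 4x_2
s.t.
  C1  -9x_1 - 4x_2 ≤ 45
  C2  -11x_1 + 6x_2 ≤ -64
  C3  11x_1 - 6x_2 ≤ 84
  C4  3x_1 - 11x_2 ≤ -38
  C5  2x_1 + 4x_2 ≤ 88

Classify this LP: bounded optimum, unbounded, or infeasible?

bounded optimum

Corner points and z = -10x_1 + 4x_2:
  (932/103, 610/103) → z = -6880/103
  (14, 15) → z = -80
  (1152/103, 670/103) → z = -8840/103
  (108/7, 100/7) → z = -680/7
The feasible region has finitely many vertices and no improving ray; the minimum is -680/7 at (108/7, 100/7).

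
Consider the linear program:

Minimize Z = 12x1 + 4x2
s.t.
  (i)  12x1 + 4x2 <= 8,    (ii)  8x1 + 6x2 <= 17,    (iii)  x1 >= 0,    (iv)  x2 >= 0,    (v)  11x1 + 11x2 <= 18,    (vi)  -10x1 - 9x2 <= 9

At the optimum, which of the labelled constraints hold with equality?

(iii) and (iv)

Corner points and Z = 12x1 + 4x2:
  (2/3, 0) → Z = 8
  (2/11, 16/11) → Z = 8
  (0, 0) → Z = 0
  (0, 18/11) → Z = 72/11

The minimum is at (0, 0). Substituting into each constraint, equality holds for (iii) and (iv); the remaining constraints have slack.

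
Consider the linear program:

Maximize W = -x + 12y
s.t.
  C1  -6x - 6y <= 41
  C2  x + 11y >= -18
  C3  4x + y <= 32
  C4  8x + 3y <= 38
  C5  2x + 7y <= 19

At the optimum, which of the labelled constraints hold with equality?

Feasible corners and W = -x + 12y:
  (-343/60, -67/60) → W = -461/60
  (-401/30, 98/15) → W = 2753/30
  (472/85, -182/85) → W = -2656/85
  (209/50, 38/25) → W = 703/50

The maximum is at (-401/30, 98/15). Substituting into each constraint, equality holds for C1 and C5; the remaining constraints have slack.

C1 and C5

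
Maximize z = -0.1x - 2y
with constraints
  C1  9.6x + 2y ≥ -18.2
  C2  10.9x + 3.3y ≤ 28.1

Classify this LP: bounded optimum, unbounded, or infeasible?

From the feasible point (-5813/494, 23407/494), moving in the direction (3.3, -10.9) keeps every constraint satisfied while z increases without bound.

unbounded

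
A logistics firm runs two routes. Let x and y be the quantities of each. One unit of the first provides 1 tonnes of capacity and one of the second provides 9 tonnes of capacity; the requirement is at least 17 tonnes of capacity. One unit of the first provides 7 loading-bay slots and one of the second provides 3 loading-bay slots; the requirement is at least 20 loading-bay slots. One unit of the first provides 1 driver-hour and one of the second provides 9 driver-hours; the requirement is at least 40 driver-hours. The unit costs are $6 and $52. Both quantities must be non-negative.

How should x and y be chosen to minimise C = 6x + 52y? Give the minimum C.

Vertices and C = 6x + 52y:
  (0, 20/3) → C = 1040/3
  (40, 0) → C = 240
  (1, 13/3) → C = 694/3
The feasible region is unbounded (it extends along (0, 1), (1, 0)), but C strictly increases along every unbounded feasible direction, so there is no improving ray and the minimum is attained at a vertex.

At the optimal vertex, 7x + 3y = 20 and x + 9y = 40.
Solving simultaneously gives x = 1, y = 13/3.

x = 1, y = 13/3, minimum C = 694/3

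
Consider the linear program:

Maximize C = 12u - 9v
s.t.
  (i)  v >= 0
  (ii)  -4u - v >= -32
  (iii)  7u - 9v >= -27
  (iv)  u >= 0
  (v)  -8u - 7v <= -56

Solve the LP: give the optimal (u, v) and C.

Vertices and C = 12u - 9v:
  (8, 0) → C = 96
  (7, 0) → C = 84
  (261/43, 332/43) → C = 144/43
  (315/121, 608/121) → C = -1692/121

At the optimal vertex, v = 0 and -4u - v = -32.
Solving simultaneously gives u = 8, v = 0.

u = 8, v = 0, maximum C = 96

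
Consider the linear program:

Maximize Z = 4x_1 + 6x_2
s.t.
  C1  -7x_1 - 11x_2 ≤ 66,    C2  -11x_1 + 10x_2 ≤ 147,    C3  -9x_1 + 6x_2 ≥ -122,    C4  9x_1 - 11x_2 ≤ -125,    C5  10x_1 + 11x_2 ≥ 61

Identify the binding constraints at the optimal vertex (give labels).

C2 and C3

Corner points and Z = 4x_1 + 6x_2:
  (1051/12, 2665/24) → Z = 12199/12
  (-1007/221, 2141/221) → Z = 8818/221
  (2092/45, 247/5) → Z = 21706/45
  (-64/19, 1799/209) → Z = 7978/209

The maximum is at (1051/12, 2665/24). Substituting into each constraint, equality holds for C2 and C3; the remaining constraints have slack.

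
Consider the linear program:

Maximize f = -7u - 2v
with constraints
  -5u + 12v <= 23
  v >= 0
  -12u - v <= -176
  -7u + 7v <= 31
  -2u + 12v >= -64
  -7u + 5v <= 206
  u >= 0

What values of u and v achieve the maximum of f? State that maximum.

u = 44/3, v = 0, maximum f = -308/3

Extreme points and f = -7u - 2v:
  (2089/149, 1156/149) → f = -16935/149
  (44/3, 0) → f = -308/3
  (32, 0) → f = -224
The feasible region is unbounded (it extends along (6, 1), (12, 5)), but f strictly decreases along every unbounded feasible direction, so there is no improving ray and the maximum is attained at a vertex.

The optimum lies where v = 0 and -12u - v = -176.
Solving simultaneously gives u = 44/3, v = 0.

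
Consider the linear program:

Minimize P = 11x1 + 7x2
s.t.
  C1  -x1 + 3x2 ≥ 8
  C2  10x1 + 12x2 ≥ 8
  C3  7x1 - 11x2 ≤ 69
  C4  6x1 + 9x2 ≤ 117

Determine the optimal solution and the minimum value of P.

x1 = -74, x2 = 187/3, minimum P = -1133/3

Feasible corners and P = 11x1 + 7x2:
  (-12/7, 44/21) → P = -88/21
  (31/3, 55/9) → P = 1408/9
  (-74, 187/3) → P = -1133/3

At the optimal vertex, 10x1 + 12x2 = 8 and 6x1 + 9x2 = 117.
Solving simultaneously gives x1 = -74, x2 = 187/3.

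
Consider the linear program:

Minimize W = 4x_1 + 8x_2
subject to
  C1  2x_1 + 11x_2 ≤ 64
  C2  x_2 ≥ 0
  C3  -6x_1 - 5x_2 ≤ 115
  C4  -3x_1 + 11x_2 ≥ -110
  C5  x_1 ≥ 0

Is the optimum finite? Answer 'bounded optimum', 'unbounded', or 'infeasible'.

Extreme points and W = 4x_1 + 8x_2:
  (32, 0) → W = 128
  (0, 64/11) → W = 512/11
  (0, 0) → W = 0
The feasible region has finitely many vertices and no improving ray; the minimum is 0 at (0, 0).

bounded optimum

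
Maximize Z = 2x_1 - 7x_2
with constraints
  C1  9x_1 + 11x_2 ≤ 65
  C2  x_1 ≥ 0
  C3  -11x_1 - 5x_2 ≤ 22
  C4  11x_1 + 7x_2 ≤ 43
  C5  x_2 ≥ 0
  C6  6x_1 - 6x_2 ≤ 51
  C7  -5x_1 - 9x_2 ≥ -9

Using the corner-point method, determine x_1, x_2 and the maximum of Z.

x_1 = 9/5, x_2 = 0, maximum Z = 18/5

Vertices and Z = 2x_1 - 7x_2:
  (0, 0) → Z = 0
  (0, 1) → Z = -7
  (9/5, 0) → Z = 18/5

The binding constraints are x_2 = 0 and -5x_1 - 9x_2 = -9.
Solving simultaneously gives x_1 = 9/5, x_2 = 0.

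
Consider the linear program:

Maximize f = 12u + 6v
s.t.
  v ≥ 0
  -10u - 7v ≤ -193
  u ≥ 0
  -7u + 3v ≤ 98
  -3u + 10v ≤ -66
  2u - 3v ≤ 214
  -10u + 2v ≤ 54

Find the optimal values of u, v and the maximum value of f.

u = 1942/11, v = 510/11, maximum f = 26364/11

Feasible corners and f = 12u + 6v:
  (22, 0) → f = 264
  (107, 0) → f = 1284
  (1942/11, 510/11) → f = 26364/11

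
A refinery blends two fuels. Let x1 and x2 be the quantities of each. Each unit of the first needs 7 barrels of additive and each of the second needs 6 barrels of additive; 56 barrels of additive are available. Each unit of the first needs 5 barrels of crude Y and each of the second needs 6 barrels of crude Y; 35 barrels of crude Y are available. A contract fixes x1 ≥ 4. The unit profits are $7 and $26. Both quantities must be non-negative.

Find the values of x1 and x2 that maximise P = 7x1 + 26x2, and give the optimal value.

x1 = 4, x2 = 5/2, maximum P = 93

Feasible corners and P = 7x1 + 26x2:
  (7, 0) → P = 49
  (4, 0) → P = 28
  (4, 5/2) → P = 93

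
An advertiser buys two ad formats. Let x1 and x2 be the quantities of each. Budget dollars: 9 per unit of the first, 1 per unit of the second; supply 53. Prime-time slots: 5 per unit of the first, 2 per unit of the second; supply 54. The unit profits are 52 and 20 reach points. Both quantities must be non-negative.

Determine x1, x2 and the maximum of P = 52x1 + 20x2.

x1 = 4, x2 = 17, maximum P = 548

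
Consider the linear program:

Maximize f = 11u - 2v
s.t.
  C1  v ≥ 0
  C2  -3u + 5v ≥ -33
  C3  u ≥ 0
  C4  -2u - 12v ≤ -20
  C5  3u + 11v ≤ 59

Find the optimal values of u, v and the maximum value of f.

u = 329/24, v = 13/8, maximum f = 3541/24

Extreme points and f = 11u - 2v:
  (11, 0) → f = 121
  (10, 0) → f = 110
  (329/24, 13/8) → f = 3541/24
  (0, 5/3) → f = -10/3
  (0, 59/11) → f = -118/11

The optimum lies where -3u + 5v = -33 and 3u + 11v = 59.
Solving simultaneously gives u = 329/24, v = 13/8.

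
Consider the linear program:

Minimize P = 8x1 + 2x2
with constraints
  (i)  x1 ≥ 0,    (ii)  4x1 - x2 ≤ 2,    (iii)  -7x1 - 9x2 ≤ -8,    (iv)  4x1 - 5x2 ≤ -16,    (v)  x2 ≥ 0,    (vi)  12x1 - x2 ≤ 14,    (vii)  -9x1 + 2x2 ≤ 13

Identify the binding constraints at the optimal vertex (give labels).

Corner points and P = 8x1 + 2x2:
  (0, 16/5) → P = 32/5
  (0, 13/2) → P = 13
  (43/28, 31/7) → P = 148/7
  (41/15, 94/5) → P = 892/15

The minimum is at (0, 16/5). Substituting into each constraint, equality holds for (i) and (iv); the remaining constraints have slack.

(i) and (iv)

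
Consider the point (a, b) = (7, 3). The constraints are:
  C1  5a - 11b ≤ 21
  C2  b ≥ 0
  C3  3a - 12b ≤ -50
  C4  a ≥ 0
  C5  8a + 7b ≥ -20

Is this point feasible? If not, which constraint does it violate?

not feasible — violates C3

Constraint C3: 3a - 12b = -15, which is not ≤ -50. All other constraints are satisfied.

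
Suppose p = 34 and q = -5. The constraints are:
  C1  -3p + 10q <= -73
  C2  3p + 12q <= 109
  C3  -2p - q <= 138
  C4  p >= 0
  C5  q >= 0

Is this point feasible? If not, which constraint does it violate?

Constraint C5: q = -5, which is not ≥ 0. All other constraints are satisfied.

not feasible — violates C5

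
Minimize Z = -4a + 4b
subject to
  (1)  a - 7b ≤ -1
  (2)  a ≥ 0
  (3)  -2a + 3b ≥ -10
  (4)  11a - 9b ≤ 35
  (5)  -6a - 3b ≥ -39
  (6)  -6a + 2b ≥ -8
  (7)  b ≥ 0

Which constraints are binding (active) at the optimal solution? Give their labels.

(1) and (6)

Corner points and Z = -4a + 4b:
  (0, 1/7) → Z = 4/7
  (29/20, 7/20) → Z = -22/5
  (0, 13) → Z = 52
  (17/5, 31/5) → Z = 56/5

The minimum is at (29/20, 7/20). Substituting into each constraint, equality holds for (1) and (6); the remaining constraints have slack.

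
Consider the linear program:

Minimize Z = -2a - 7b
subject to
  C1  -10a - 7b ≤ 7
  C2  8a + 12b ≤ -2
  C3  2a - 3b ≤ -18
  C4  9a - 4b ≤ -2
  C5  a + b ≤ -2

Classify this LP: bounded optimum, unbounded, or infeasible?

The boundaries 8a + 12b = -2 and a + b = -2 meet at (-11/2, 7/2), but that point violates -10a - 7b ≤ 7. Every candidate vertex is excluded by some other constraint, so the feasible region is empty.

infeasible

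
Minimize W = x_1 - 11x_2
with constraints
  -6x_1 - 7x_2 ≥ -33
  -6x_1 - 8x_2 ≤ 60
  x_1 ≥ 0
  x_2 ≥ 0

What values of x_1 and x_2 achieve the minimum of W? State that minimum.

x_1 = 0, x_2 = 33/7, minimum W = -363/7

Feasible corners and W = x_1 - 11x_2:
  (0, 33/7) → W = -363/7
  (11/2, 0) → W = 11/2
  (0, 0) → W = 0

The optimum lies where -6x_1 - 7x_2 = -33 and x_1 = 0.
Solving simultaneously gives x_1 = 0, x_2 = 33/7.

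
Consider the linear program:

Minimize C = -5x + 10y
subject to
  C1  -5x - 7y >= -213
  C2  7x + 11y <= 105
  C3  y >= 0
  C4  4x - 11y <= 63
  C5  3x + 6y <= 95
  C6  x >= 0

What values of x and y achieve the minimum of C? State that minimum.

Feasible corners and C = -5x + 10y:
  (15, 0) → C = -75
  (0, 105/11) → C = 1050/11
  (0, 0) → C = 0

At the optimal vertex, 7x + 11y = 105 and y = 0.
Solving simultaneously gives x = 15, y = 0.

x = 15, y = 0, minimum C = -75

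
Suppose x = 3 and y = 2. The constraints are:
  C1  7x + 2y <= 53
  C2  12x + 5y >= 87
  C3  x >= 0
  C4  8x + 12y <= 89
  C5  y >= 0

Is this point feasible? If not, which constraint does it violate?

Constraint C2: 12x + 5y = 46, which is not ≥ 87. All other constraints are satisfied.

not feasible — violates C2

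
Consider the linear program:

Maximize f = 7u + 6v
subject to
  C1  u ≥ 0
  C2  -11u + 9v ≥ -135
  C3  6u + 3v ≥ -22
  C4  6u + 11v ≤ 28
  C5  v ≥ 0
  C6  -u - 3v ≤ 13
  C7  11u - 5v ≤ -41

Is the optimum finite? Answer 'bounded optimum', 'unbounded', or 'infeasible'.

infeasible

The boundaries u = 0 and 6u + 11v = 28 meet at (0, 28/11), but that point violates 11u - 5v ≤ -41. Every candidate vertex is excluded by some other constraint, so the feasible region is empty.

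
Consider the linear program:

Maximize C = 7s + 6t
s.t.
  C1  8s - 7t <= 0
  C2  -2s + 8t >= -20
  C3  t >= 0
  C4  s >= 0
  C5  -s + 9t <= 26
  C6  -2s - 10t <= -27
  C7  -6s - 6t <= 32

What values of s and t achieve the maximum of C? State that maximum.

s = 14/5, t = 16/5, maximum C = 194/5

The optimum lies where 8s - 7t = 0 and -s + 9t = 26.
Solving simultaneously gives s = 14/5, t = 16/5.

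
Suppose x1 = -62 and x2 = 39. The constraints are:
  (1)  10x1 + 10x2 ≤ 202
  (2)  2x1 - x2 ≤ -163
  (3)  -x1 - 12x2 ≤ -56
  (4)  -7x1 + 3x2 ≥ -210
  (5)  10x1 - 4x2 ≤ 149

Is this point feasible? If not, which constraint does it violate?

(1): -230 ≤ 202 ✓
(2): -163 ≤ -163 ✓
(3): -406 ≤ -56 ✓
(4): 551 ≥ -210 ✓
(5): -776 ≤ 149 ✓

feasible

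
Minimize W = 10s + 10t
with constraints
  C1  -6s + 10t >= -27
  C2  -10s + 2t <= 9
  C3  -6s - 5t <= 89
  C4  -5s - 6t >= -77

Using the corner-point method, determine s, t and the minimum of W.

s = -18/11, t = -81/22, minimum W = -585/11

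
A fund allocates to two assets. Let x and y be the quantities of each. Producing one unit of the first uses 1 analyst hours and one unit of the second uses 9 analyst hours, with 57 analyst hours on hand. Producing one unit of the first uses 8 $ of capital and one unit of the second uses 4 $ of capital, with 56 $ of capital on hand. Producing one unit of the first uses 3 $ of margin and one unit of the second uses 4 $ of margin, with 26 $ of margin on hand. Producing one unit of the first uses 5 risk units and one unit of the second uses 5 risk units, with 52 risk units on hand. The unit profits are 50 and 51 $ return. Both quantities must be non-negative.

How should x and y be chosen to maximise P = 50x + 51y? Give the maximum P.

x = 6, y = 2, maximum P = 402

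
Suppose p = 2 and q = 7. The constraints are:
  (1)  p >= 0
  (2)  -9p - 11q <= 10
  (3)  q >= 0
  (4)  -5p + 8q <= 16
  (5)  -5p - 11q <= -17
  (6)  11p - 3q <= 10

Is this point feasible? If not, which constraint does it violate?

not feasible — violates (4)

Constraint (4): -5p + 8q = 46, which is not ≤ 16. All other constraints are satisfied.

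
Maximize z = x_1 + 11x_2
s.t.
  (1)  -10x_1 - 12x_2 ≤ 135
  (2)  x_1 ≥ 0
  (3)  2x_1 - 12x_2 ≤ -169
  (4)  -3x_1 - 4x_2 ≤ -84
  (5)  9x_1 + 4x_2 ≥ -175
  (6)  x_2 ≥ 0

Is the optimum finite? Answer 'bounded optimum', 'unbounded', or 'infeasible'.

From the feasible point (0, 21), moving in the direction (0, 1) keeps every constraint satisfied while z increases without bound.

unbounded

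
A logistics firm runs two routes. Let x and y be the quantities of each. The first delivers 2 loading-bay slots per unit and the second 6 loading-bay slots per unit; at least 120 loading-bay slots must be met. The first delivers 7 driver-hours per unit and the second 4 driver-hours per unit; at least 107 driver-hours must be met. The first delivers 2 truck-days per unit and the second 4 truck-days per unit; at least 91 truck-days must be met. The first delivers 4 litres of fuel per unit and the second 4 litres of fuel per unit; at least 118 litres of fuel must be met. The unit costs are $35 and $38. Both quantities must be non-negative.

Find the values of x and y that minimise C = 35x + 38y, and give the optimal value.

Extreme points and C = 35x + 38y:
  (0, 59/2) → C = 1121
  (60, 0) → C = 2100
  (33/2, 29/2) → C = 2257/2
  (27/2, 16) → C = 2161/2
The feasible region is unbounded (it extends along (0, 1), (1, 0)), but C strictly increases along every unbounded feasible direction, so there is no improving ray and the minimum is attained at a vertex.

At the optimal vertex, 2x + 4y = 91 and 4x + 4y = 118.
Solving simultaneously gives x = 27/2, y = 16.

x = 27/2, y = 16, minimum C = 2161/2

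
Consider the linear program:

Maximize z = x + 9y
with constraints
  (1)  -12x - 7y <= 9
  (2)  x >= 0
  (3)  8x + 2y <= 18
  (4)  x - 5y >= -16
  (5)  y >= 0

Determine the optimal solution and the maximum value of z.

Corner points and z = x + 9y:
  (0, 16/5) → z = 144/5
  (0, 0) → z = 0
  (29/21, 73/21) → z = 98/3
  (9/4, 0) → z = 9/4

The optimum lies where 8x + 2y = 18 and x - 5y = -16.
Solving simultaneously gives x = 29/21, y = 73/21.

x = 29/21, y = 73/21, maximum z = 98/3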